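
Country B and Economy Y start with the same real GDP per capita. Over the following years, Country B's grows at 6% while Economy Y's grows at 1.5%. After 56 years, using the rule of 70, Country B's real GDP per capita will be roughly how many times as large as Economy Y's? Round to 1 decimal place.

Country B pulls ahead at 4.5 pp per year, so the ratio doubles every 70/4.5 ≈ 15.56 years.
In 56 years that's 3.60 doublings: 2^3.60 ≈ 12.1.

around 12.1 times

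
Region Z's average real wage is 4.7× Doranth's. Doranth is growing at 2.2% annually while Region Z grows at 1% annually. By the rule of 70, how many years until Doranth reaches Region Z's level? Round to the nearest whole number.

roughly 130 years

What matters is the difference: 1.2 pp.
Rule of 70 on the gap: the ratio halves every 70/1.2 ≈ 58.33 years.
A 4.7× gap takes log₂(4.7) ≈ 2.23 halvings to close: 2.23 × 58.33 ≈ 130 years.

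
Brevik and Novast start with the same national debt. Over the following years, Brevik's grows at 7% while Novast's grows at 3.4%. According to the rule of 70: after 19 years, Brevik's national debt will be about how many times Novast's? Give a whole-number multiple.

around 2 times

Only the 3.6-point difference matters.
70/3.6 ≈ 19.44 years per doubling of the ratio; 19 years gives 0.98 doublings, so ≈ 2×.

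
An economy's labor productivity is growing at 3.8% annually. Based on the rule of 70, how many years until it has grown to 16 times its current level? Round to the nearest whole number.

about 74 years

One doubling takes 70/3.8 = 18.42 years.
16 = 2^4, so 4 doublings → 74 years.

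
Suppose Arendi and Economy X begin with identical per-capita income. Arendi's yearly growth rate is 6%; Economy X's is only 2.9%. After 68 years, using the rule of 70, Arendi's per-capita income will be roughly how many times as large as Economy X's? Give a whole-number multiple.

roughly 8 times

Only the 3.1-point difference matters.
70/3.1 ≈ 22.58 years per doubling of the ratio; 68 years gives 3.01 doublings, so ≈ 8×.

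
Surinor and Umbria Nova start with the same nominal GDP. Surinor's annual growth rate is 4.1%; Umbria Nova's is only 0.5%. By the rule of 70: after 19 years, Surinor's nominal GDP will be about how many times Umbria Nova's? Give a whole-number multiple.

Rate gap = 4.1% − 0.5% = 3.6 points.
The ratio doubles every 70/3.6 ≈ 19.44 years.
19/19.44 ≈ 0.98 doublings → ratio ≈ 2^0.98 ≈ 2.

approximately 2 times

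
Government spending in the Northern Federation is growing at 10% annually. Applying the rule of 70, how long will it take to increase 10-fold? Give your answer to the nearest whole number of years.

One doubling takes 70/10 = 7.00 years.
Reaching 10× takes log₂(10) ≈ 3.32 doublings.
3.32 × 7.00 ≈ 23 years.

23 years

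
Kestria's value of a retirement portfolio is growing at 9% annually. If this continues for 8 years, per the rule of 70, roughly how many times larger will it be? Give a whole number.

Doubling time ≈ 70/9 = 7.78 years.
8/7.78 ≈ 1 doubling, so about 2^1 = 2×.

about 2 times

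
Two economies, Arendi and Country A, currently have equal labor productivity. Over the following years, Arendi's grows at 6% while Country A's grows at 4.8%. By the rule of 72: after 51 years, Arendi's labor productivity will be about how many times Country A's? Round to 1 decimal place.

Arendi pulls ahead at 1.2 pp per year, so the ratio doubles every 72/1.2 ≈ 60.00 years.
In 51 years that's 0.85 doublings: 2^0.85 ≈ 1.8.

roughly 1.8 times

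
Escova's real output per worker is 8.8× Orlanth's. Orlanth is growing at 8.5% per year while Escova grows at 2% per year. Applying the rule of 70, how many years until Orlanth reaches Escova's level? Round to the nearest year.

The growth-rate gap is 8.5% − 2% = 6.5 percentage points.
So the ratio between them halves every 70/6.5 ≈ 10.77 years.
An 8.8× gap takes log₂(8.8) ≈ 3.14 halvings to close: 3.14 × 10.77 ≈ 34 years.

approximately 34 years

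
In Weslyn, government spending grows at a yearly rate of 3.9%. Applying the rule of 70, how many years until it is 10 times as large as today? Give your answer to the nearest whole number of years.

60 years

One doubling takes 70/3.9 = 17.95 years.
Reaching 10× takes log₂(10) ≈ 3.32 doublings.
3.32 × 17.95 ≈ 60 years.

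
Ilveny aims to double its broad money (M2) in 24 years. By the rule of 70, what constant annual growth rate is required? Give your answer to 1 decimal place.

2.9%

70 / 24 ≈ 2.92, so about 2.9% annually.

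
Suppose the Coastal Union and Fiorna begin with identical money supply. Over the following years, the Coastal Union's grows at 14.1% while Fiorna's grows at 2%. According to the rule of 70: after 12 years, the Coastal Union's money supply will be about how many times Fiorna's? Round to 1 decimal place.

around 4.2 times

the Coastal Union pulls ahead at 12.1 pp per year, so the ratio doubles every 70/12.1 ≈ 5.79 years.
In 12 years that's 2.07 doublings: 2^2.07 ≈ 4.2.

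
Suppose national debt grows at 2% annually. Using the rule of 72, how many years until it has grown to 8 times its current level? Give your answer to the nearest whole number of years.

108 years

Doubling time ≈ 72/2 = 36.00 years.
8 = 2^3, so 3 doublings → 108 years.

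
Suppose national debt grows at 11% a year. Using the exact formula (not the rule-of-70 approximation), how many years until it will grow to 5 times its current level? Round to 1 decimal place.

15.4 years

t = ln(5) / ln(1 + 0.11) = 1.6094 / 0.104360 ≈ 15.42.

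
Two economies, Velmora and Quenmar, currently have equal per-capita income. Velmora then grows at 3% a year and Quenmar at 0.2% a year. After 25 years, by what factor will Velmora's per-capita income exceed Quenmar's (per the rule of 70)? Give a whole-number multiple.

Velmora pulls ahead at 2.8 pp per year, so the ratio doubles every 70/2.8 ≈ 25.00 years.
In 25 years that's 1.00 doublings: 2^1.00 ≈ 2.

roughly 2 times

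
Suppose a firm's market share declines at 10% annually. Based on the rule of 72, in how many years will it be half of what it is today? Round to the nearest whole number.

≈ 7 years

The rule works in reverse for decay: 72/10 ≈ 7.20 years to halve.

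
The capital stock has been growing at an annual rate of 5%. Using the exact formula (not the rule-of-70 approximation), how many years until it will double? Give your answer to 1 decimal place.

14.2 years

t = ln(2) / ln(1 + 0.05) = 0.6931 / 0.048790 ≈ 14.21.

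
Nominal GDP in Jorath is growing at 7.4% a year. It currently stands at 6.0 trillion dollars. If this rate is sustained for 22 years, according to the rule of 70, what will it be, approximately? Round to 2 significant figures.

roughly 30 trillion dollars

It doubles every 70/7.4 ≈ 9.46 years, so 22 years is 2.33 doublings.
2^2.33 ≈ 5.03; 6.0 × 5.03 ≈ 30 trillion dollars.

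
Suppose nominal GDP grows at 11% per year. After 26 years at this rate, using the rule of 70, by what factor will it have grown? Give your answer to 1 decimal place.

Doubling time ≈ 70/11 = 6.36 years.
26 years / 6.36 ≈ 4.09 doublings → factor 2^4.09 ≈ 17.0.

approximately 17.0 times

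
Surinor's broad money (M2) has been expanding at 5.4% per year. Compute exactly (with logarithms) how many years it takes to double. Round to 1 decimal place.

13.2 years

t = ln(2) / ln(1 + 0.054) = 0.6931 / 0.052592 ≈ 13.18.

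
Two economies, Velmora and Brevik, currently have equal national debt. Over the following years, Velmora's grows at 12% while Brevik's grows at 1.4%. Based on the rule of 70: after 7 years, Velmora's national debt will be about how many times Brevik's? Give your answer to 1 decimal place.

Rate gap = 12% − 1.4% = 10.6 points.
The ratio doubles every 70/10.6 ≈ 6.60 years.
7/6.60 ≈ 1.06 doublings → ratio ≈ 2^1.06 ≈ 2.1.

about 2.1 times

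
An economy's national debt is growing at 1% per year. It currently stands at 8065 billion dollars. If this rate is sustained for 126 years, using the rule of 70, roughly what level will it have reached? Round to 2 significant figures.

≈ 28000 billion dollars

Doubling time ≈ 70/1 = 70.00 years.
126 years is 126/70.00 ≈ 1.80 doublings, a factor of 2^1.80 ≈ 3.48.
8065 × 3.48 ≈ 28000 billion dollars.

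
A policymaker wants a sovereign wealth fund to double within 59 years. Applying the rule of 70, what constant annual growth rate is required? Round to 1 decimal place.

70 / 59 ≈ 1.19, so about 1.2% a year.

roughly 1.2%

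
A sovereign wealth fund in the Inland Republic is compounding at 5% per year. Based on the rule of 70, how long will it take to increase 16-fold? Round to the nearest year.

At 5% it doubles every 70/5 ≈ 14.00 years.
Getting to 16× needs 4 doublings: 4 × 14.00 ≈ 56 years.

roughly 56 years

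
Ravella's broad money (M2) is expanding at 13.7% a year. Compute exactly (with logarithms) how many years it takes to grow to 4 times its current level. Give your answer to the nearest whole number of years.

11 years

t = ln(4) / ln(1 + 0.137) = 1.3863 / 0.128393 ≈ 10.80.
≈ 11 years.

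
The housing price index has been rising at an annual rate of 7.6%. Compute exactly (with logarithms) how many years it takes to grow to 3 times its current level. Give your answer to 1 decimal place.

t = ln(3) / ln(1 + 0.076) = 1.0986 / 0.073250 ≈ 15.00.

15.0 years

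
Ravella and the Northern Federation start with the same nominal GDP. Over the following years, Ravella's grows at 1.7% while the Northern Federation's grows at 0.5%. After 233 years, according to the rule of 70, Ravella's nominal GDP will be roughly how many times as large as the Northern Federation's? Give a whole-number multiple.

Only the 1.2-point difference matters.
70/1.2 ≈ 58.33 years per doubling of the ratio; 233 years gives 3.99 doublings, so ≈ 16×.

roughly 16 times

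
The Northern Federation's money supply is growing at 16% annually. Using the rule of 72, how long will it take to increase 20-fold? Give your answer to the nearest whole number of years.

about 19 years

One doubling takes 72/16 = 4.50 years.
20× is log₂ 20 ≈ 4.32 doublings, so ≈ 4.32 × 4.50 = 19 years.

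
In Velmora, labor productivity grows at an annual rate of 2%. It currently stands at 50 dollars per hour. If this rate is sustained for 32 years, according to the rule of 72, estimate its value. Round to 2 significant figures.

about 93 dollars per hour

It doubles every 72/2 ≈ 36.00 years, so 32 years is 0.89 doublings.
2^0.89 ≈ 1.85; 50 × 1.85 ≈ 93 dollars per hour.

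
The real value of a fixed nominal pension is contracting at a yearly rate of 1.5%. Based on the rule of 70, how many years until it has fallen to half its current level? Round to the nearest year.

approximately 47 years

Halving time ≈ 70 / 1.5 = 46.67 → 47 years.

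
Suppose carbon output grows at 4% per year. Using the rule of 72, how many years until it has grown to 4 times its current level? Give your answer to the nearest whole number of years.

Doubling time ≈ 72/4 = 18.00 years.
4× is 2 doublings, so 2 × 18.00 ≈ 36 years.

approximately 36 years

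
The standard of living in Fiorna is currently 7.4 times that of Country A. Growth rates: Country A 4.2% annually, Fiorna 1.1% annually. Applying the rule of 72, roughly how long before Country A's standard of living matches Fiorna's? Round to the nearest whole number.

about 67 years

The growth-rate gap is 4.2% − 1.1% = 3.1 percentage points.
So the ratio between them halves every 72/3.1 ≈ 23.23 years.
A 7.4 times gap takes log₂(7.4) ≈ 2.89 halvings to close: 2.89 × 23.23 ≈ 67 years.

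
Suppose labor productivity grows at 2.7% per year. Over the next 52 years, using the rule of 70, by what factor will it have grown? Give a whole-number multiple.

≈ 4 times

Doubling time ≈ 70/2.7 = 25.93 years.
52/25.93 ≈ 2 doublings, so about 2^2 = 4×.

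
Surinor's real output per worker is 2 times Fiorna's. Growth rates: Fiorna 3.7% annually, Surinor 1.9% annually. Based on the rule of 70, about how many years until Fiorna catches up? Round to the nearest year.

What matters is the difference: 1.8 pp.
Rule of 70 on the gap: the ratio halves every 70/1.8 ≈ 38.89 years.
A 2 times gap closes after 1 halving: 1 × 38.89 ≈ 39 years.

≈ 39 years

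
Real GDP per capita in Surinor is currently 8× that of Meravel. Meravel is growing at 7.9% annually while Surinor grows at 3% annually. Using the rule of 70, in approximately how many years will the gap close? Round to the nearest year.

What matters is the difference: 4.9 pp.
Rule of 70 on the gap: the ratio halves every 70/4.9 ≈ 14.29 years.
An 8× gap closes after 3 halvings: 3 × 14.29 ≈ 43 years.

≈ 43 years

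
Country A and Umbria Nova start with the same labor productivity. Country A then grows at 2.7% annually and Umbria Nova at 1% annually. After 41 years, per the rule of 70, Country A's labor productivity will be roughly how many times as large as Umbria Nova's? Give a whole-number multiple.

Only the 1.7-point difference matters.
70/1.7 ≈ 41.18 years per doubling of the ratio; 41 years gives 1.00 doublings, so ≈ 2×.

≈ 2 times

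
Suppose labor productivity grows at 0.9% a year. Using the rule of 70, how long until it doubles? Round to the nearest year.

around 78 years

70/0.9 ≈ 77.78, so it doubles roughly every 78 years.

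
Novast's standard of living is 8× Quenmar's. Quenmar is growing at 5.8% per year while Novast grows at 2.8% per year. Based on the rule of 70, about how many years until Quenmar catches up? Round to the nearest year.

The growth-rate gap is 5.8% − 2.8% = 3 percentage points.
So the ratio between them halves every 70/3 ≈ 23.33 years.
An 8× gap closes after 3 halvings: 3 × 23.33 ≈ 70 years.

roughly 70 years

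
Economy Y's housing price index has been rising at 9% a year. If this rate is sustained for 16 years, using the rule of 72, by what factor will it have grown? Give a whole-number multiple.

Doubling time ≈ 72/9 = 8.00 years.
16/8.00 ≈ 2 doublings, so about 2^2 = 4×.

around 4 times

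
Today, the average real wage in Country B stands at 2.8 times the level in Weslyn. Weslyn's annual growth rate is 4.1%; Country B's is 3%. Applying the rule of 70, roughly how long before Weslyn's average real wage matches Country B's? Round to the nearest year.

roughly 95 years

What matters is the difference: 1.1 pp.
Rule of 70 on the gap: the ratio halves every 70/1.1 ≈ 63.64 years.
A 2.8 times gap takes log₂(2.8) ≈ 1.49 halvings to close: 1.49 × 63.64 ≈ 95 years.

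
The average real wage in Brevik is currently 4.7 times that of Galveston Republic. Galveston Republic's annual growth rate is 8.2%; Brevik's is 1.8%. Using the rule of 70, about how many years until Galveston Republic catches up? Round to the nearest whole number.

approximately 24 years

What matters is the difference: 6.4 pp.
Rule of 70 on the gap: the ratio halves every 70/6.4 ≈ 10.94 years.
A 4.7 times gap takes log₂(4.7) ≈ 2.23 halvings to close: 2.23 × 10.94 ≈ 24 years.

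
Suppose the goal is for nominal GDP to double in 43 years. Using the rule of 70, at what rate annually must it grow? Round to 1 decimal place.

70 / 43 ≈ 1.63, so about 1.6% annually.

about 1.6%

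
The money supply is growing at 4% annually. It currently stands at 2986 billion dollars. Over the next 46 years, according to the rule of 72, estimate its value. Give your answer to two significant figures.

Doubling time ≈ 72/4 = 18.00 years.
46 years is 46/18.00 ≈ 2.56 doublings, a factor of 2^2.56 ≈ 5.90.
2986 × 5.90 ≈ 18000 billion dollars.

18000 billion dollars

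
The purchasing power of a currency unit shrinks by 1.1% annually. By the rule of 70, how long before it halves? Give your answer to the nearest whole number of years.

Halving time ≈ 70 / 1.1 = 63.64 → 64 years.

64 years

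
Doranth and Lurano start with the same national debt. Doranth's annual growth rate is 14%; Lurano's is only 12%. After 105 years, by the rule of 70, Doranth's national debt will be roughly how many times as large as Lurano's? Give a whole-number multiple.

Doranth pulls ahead at 2 pp per year, so the ratio doubles every 70/2 ≈ 35.00 years.
In 105 years that's 3.00 doublings: 2^3.00 ≈ 8.

≈ 8 times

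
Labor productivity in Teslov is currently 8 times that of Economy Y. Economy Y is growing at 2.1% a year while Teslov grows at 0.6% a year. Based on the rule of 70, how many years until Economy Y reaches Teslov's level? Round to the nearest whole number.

Economy Y gains on Teslov at 2.1% − 0.6% = 1.5 points a year.
At that relative rate the gap halves every 70/1.5 ≈ 46.67 years.
An 8 times gap closes after 3 halvings: 3 × 46.67 ≈ 140 years.

about 140 years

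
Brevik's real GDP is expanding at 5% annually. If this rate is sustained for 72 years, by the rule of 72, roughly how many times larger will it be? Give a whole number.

around 32 times

At 5% one doubling takes ≈ 14.40 years; 72 years is 5 of them, so ×32.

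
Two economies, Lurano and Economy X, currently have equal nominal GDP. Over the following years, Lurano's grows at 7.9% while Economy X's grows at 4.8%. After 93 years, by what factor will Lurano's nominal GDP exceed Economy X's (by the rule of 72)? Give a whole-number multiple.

Only the 3.1-point difference matters.
72/3.1 ≈ 23.23 years per doubling of the ratio; 93 years gives 4.00 doublings, so ≈ 16×.

around 16 times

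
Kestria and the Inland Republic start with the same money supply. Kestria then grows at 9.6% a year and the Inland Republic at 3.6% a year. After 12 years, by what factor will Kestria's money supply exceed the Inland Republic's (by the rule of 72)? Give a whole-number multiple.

about 2 times

Kestria pulls ahead at 6 pp per year, so the ratio doubles every 72/6 ≈ 12.00 years.
In 12 years that's 1.00 doublings: 2^1.00 ≈ 2.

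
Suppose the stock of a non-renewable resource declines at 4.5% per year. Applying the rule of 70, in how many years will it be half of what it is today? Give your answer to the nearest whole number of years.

around 16 years

The rule works in reverse for decay: 70/4.5 ≈ 15.56 years to halve.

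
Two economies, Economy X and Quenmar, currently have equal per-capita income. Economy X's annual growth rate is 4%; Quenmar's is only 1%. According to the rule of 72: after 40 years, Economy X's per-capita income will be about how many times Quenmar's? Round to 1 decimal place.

Economy X pulls ahead at 3 pp per year, so the ratio doubles every 72/3 ≈ 24.00 years.
In 40 years that's 1.67 doublings: 2^1.67 ≈ 3.2.

3.2 times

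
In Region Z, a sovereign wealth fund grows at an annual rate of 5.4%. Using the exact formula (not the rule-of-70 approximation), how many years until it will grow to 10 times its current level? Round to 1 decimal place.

t = ln(10) / ln(1 + 0.054) = 2.3026 / 0.052592 ≈ 43.78.

43.8 years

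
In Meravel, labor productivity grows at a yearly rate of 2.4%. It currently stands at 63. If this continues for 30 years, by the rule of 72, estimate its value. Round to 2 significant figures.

Doubling time ≈ 72/2.4 = 30.00 years.
30 years is 30/30.00 ≈ 1.00 doublings, a factor of 2^1.00 ≈ 2.00.
63 × 2.00 ≈ 130.

130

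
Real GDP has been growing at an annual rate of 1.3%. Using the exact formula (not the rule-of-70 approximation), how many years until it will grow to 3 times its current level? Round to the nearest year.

85 years

t = ln(3) / ln(1 + 0.013) = 1.0986 / 0.012916 ≈ 85.06.
≈ 85 years.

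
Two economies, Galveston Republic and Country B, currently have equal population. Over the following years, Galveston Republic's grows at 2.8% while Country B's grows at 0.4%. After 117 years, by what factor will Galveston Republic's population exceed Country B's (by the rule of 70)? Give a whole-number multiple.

Only the 2.4-point difference matters.
70/2.4 ≈ 29.17 years per doubling of the ratio; 117 years gives 4.01 doublings, so ≈ 16×.

≈ 16 times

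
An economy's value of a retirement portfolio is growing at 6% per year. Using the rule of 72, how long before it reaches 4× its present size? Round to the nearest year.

At 6% it doubles every 72/6 ≈ 12.00 years.
Getting to 4× needs 2 doublings: 2 × 12.00 ≈ 24 years.

around 24 years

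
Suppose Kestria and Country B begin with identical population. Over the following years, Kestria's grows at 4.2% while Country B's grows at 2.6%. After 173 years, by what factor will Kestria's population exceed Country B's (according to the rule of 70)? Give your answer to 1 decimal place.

Rate gap = 4.2% − 2.6% = 1.6 points.
The ratio doubles every 70/1.6 ≈ 43.75 years.
173/43.75 ≈ 3.95 doublings → ratio ≈ 2^3.95 ≈ 15.5.

≈ 15.5 times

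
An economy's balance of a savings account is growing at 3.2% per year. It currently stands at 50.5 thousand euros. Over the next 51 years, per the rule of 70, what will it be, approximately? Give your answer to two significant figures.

Doubling time ≈ 70/3.2 = 21.88 years.
51 years is 51/21.88 ≈ 2.33 doublings, a factor of 2^2.33 ≈ 5.03.
50.5 × 5.03 ≈ 250 thousand euros.

about 250 thousand euros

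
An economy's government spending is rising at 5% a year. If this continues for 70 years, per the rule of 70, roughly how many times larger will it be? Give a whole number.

≈ 32 times

70/5 ≈ 14.00 years per doubling.
70 years fits 5 doublings: 2^5 = 32.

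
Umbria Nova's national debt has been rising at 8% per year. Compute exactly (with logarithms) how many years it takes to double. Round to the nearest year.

t = ln(2) / ln(1 + 0.08) = 0.6931 / 0.076961 ≈ 9.01.
≈ 9 years.

9 years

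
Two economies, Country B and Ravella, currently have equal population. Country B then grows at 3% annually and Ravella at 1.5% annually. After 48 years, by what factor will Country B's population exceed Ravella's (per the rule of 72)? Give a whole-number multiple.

Country B pulls ahead at 1.5 pp per year, so the ratio doubles every 72/1.5 ≈ 48.00 years.
In 48 years that's 1.00 doublings: 2^1.00 ≈ 2.

≈ 2 times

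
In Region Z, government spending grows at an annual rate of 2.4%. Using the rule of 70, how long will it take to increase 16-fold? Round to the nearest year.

One doubling takes 70/2.4 = 29.17 years.
16 = 2^4, so 4 doublings → 117 years.

roughly 117 years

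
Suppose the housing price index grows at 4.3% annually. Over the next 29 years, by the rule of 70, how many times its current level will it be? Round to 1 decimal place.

≈ 3.4 times

Doubling time ≈ 70/4.3 = 16.28 years.
29 years / 16.28 ≈ 1.78 doublings → factor 2^1.78 ≈ 3.4.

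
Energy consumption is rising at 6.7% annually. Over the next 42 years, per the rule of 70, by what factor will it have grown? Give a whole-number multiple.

Doubling time ≈ 70/6.7 = 10.45 years.
42/10.45 ≈ 4 doublings, so about 2^4 = 16×.

around 16 times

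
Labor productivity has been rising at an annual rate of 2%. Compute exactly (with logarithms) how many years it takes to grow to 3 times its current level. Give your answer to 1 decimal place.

55.5 years

t = ln(3) / ln(1 + 0.02) = 1.0986 / 0.019803 ≈ 55.48.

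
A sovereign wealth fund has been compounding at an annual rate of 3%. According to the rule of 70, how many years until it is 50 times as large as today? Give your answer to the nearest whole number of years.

about 132 years

One doubling takes 70/3 = 23.33 years.
50× is log₂ 50 ≈ 5.64 doublings, so ≈ 5.64 × 23.33 = 132 years.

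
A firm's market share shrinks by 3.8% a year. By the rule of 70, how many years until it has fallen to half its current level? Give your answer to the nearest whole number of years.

Halving time ≈ 70 / 3.8 = 18.42 → 18 years.

approximately 18 years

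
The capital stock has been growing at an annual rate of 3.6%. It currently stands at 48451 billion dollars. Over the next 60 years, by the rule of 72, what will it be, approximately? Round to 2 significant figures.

It doubles every 72/3.6 ≈ 20.00 years, so 60 years is 3.00 doublings.
2^3.00 ≈ 8.00; 48451 × 8.00 ≈ 390000 billion dollars.

approximately 390000 billion dollars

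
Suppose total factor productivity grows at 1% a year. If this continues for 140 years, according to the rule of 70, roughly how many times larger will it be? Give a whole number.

At 1% one doubling takes ≈ 70.00 years; 140 years is 2 of them, so ×4.

roughly 4 times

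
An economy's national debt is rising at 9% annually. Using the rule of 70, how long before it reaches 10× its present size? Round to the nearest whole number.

At 9% it doubles every 70/9 ≈ 7.78 years.
Reaching 10× takes log₂(10) ≈ 3.32 doublings.
3.32 × 7.78 ≈ 26 years.

approximately 26 years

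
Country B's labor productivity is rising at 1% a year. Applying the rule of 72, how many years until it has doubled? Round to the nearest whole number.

about 72 years

Doubling time ≈ 72 / 1 = 72.00 years.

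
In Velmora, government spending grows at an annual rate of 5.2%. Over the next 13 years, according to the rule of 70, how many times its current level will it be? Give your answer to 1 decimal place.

2.0 times

Doubling time ≈ 70/5.2 = 13.46 years.
13 years / 13.46 ≈ 0.97 doublings → factor 2^0.97 ≈ 2.0.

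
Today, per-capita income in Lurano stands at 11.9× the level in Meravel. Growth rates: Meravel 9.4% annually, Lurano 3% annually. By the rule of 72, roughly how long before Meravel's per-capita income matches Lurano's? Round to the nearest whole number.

40 years

Meravel gains on Lurano at 9.4% − 3% = 6.4 points a year.
At that relative rate the gap halves every 72/6.4 ≈ 11.25 years.
An 11.9× gap takes log₂(11.9) ≈ 3.57 halvings to close: 3.57 × 11.25 ≈ 40 years.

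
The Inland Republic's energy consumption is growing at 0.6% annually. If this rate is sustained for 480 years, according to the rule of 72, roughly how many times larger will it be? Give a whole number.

around 16 times

At 0.6% one doubling takes ≈ 120.00 years; 480 years is 4 of them, so ×16.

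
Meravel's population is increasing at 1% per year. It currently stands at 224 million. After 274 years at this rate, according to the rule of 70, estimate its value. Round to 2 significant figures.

3400 million

It doubles every 70/1 ≈ 70.00 years, so 274 years is 3.91 doublings.
2^3.91 ≈ 15.03; 224 × 15.03 ≈ 3400 million.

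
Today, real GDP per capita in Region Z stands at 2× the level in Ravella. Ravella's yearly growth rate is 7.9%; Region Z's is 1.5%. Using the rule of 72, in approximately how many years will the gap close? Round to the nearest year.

What matters is the difference: 6.4 pp.
Rule of 72 on the gap: the ratio halves every 72/6.4 ≈ 11.25 years.
A 2× gap closes after 1 halving: 1 × 11.25 ≈ 11 years.

around 11 years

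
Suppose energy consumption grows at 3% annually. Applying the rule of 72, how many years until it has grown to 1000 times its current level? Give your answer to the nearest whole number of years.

approximately 239 years

One doubling takes 72/3 = 24.00 years.
Reaching 1000× takes log₂(1000) ≈ 9.97 doublings.
9.97 × 24.00 ≈ 239 years.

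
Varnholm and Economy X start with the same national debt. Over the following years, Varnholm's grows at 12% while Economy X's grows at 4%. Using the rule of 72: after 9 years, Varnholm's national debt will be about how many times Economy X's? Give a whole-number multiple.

about 2 times

Varnholm pulls ahead at 8 pp per year, so the ratio doubles every 72/8 ≈ 9.00 years.
In 9 years that's 1.00 doublings: 2^1.00 ≈ 2.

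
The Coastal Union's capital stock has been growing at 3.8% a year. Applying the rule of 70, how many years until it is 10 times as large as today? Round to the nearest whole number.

Doubling time ≈ 70/3.8 = 18.42 years.
Reaching 10× takes log₂(10) ≈ 3.32 doublings.
3.32 × 18.42 ≈ 61 years.

around 61 years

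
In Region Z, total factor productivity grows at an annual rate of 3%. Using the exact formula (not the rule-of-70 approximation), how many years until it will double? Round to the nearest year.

23 years

t = ln(2) / ln(1 + 0.03) = 0.6931 / 0.029559 ≈ 23.45.
≈ 23 years.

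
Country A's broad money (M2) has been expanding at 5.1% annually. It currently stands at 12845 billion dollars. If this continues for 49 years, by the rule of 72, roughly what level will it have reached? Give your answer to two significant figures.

It doubles every 72/5.1 ≈ 14.12 years, so 49 years is 3.47 doublings.
2^3.47 ≈ 11.08; 12845 × 11.08 ≈ 140000 billion dollars.

140000 billion dollars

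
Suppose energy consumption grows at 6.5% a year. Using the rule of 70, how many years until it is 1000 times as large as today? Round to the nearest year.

≈ 107 years

Doubling time ≈ 70/6.5 = 10.77 years.
1000× is log₂ 1000 ≈ 9.97 doublings, so ≈ 9.97 × 10.77 = 107 years.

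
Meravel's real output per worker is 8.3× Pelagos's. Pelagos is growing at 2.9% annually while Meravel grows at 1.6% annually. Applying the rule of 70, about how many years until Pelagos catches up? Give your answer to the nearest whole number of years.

around 164 years

The growth-rate gap is 2.9% − 1.6% = 1.3 percentage points.
So the ratio between them halves every 70/1.3 ≈ 53.85 years.
An 8.3× gap takes log₂(8.3) ≈ 3.05 halvings to close: 3.05 × 53.85 ≈ 164 years.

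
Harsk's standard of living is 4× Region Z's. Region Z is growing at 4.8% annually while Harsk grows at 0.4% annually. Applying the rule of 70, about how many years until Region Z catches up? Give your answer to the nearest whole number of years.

The growth-rate gap is 4.8% − 0.4% = 4.4 percentage points.
So the ratio between them halves every 70/4.4 ≈ 15.91 years.
A 4× gap closes after 2 halvings: 2 × 15.91 ≈ 32 years.

about 32 years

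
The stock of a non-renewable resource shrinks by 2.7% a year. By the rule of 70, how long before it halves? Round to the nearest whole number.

The rule works in reverse for decay: 70/2.7 ≈ 25.93 years to halve.

roughly 26 years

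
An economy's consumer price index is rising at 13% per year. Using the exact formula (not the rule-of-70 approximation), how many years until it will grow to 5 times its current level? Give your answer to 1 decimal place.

t = ln(5) / ln(1 + 0.13) = 1.6094 / 0.122218 ≈ 13.17.

13.2 years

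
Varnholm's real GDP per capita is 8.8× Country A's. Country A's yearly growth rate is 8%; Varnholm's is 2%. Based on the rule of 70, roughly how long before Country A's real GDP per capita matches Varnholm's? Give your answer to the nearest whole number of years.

The growth-rate gap is 8% − 2% = 6 percentage points.
So the ratio between them halves every 70/6 ≈ 11.67 years.
An 8.8× gap takes log₂(8.8) ≈ 3.14 halvings to close: 3.14 × 11.67 ≈ 37 years.

approximately 37 years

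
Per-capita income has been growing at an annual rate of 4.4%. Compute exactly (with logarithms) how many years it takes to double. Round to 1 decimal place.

t = ln(2) / ln(1 + 0.044) = 0.6931 / 0.043059 ≈ 16.10.

16.1 years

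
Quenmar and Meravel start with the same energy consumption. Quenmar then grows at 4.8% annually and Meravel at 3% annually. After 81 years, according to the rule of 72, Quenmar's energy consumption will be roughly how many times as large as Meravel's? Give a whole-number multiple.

approximately 4 times

Quenmar pulls ahead at 1.8 pp per year, so the ratio doubles every 72/1.8 ≈ 40.00 years.
In 81 years that's 2.03 doublings: 2^2.03 ≈ 4.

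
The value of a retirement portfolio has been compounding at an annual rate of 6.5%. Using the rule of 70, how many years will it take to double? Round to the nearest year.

11 years

70/6.5 ≈ 10.77, so it doubles roughly every 11 years.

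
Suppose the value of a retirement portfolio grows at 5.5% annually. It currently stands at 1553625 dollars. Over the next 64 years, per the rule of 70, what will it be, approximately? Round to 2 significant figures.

about 51000000 dollars

It doubles every 70/5.5 ≈ 12.73 years, so 64 years is 5.03 doublings.
2^5.03 ≈ 32.67; 1553625 × 32.67 ≈ 51000000 dollars.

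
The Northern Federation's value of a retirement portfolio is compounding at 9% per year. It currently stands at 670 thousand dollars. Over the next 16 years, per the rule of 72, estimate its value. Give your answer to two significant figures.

Doubling time ≈ 72/9 = 8.00 years.
16 years is 16/8.00 ≈ 2.00 doublings, a factor of 2^2.00 ≈ 4.00.
670 × 4.00 ≈ 2700 thousand dollars.

≈ 2700 thousand dollars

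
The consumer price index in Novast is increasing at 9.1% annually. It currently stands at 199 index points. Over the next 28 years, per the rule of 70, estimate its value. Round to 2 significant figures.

2500 index points

It doubles every 70/9.1 ≈ 7.69 years, so 28 years is 3.64 doublings.
2^3.64 ≈ 12.47; 199 × 12.47 ≈ 2500 index points.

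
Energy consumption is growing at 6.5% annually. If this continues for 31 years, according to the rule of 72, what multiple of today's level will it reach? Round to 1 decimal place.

around 7.0 times

Doubles every ≈ 11.08 years (72/6.5).
31 years is 2.80 doublings; 2^2.80 ≈ 7.0×.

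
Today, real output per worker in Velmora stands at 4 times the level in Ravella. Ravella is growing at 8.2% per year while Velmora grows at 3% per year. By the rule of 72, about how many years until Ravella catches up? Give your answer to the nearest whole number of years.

What matters is the difference: 5.2 pp.
Rule of 72 on the gap: the ratio halves every 72/5.2 ≈ 13.85 years.
A 4 times gap closes after 2 halvings: 2 × 13.85 ≈ 28 years.

roughly 28 years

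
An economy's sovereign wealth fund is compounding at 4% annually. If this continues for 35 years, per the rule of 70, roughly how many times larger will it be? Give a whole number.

4 times

Doubling time ≈ 70/4 = 17.50 years.
35/17.50 ≈ 2 doublings, so about 2^2 = 4×.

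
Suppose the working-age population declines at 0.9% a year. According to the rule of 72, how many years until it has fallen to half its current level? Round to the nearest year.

around 80 years

Halving time ≈ 72 / 0.9 = 80.00 → 80 years.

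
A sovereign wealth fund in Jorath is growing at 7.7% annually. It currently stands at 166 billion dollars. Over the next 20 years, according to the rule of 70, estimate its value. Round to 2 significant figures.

around 760 billion dollars

Doubling time ≈ 70/7.7 = 9.09 years.
20 years is 20/9.09 ≈ 2.20 doublings, a factor of 2^2.20 ≈ 4.59.
166 × 4.59 ≈ 760 billion dollars.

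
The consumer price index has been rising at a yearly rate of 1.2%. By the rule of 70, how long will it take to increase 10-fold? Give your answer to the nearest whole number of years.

roughly 194 years

One doubling takes 70/1.2 = 58.33 years.
Reaching 10× takes log₂(10) ≈ 3.32 doublings.
3.32 × 58.33 ≈ 194 years.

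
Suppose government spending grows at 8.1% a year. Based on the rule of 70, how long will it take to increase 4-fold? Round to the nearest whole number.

One doubling takes 70/8.1 = 8.64 years.
Getting to 4× needs 2 doublings: 2 × 8.64 ≈ 17 years.

roughly 17 years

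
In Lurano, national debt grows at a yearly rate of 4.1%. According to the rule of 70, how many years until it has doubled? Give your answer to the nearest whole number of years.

Doubling time ≈ 70 / 4.1 = 17.07 years.

roughly 17 years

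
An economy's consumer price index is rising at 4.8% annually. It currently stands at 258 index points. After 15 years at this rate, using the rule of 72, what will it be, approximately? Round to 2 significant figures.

Doubling time ≈ 72/4.8 = 15.00 years.
15 years is 15/15.00 ≈ 1.00 doublings, a factor of 2^1.00 ≈ 2.00.
258 × 2.00 ≈ 520 index points.

≈ 520 index points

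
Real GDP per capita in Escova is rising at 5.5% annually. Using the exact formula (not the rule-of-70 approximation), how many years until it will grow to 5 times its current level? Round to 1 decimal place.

30.1 years

t = ln(5) / ln(1 + 0.055) = 1.6094 / 0.053541 ≈ 30.06.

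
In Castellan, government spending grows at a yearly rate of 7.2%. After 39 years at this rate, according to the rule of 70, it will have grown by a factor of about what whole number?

At 7.2% one doubling takes ≈ 9.72 years; 39 years is 4 of them, so ×16.

approximately 16 times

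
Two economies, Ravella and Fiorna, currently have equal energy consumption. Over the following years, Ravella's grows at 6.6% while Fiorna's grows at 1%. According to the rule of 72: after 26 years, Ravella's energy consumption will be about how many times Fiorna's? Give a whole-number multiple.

Only the 5.6-point difference matters.
72/5.6 ≈ 12.86 years per doubling of the ratio; 26 years gives 2.02 doublings, so ≈ 4×.

around 4 times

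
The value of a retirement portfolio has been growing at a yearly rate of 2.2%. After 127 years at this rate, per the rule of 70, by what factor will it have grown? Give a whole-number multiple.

Doubling time ≈ 70/2.2 = 31.82 years.
127/31.82 ≈ 4 doublings, so about 2^4 = 16×.

around 16 times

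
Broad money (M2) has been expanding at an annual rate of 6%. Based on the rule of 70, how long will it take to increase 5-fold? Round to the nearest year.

Doubling time ≈ 70/6 = 11.67 years.
5× is log₂ 5 ≈ 2.32 doublings, so ≈ 2.32 × 11.67 = 27 years.

27 years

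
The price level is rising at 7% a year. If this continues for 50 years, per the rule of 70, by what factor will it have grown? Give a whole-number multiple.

70/7 ≈ 10.00 years per doubling.
50 years fits 5 doublings: 2^5 = 32.

around 32 times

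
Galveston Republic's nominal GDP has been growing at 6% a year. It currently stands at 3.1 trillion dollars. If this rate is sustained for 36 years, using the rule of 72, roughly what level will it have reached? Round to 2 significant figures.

roughly 25 trillion dollars

Doubling time ≈ 72/6 = 12.00 years.
36 years is 36/12.00 ≈ 3.00 doublings, a factor of 2^3.00 ≈ 8.00.
3.1 × 8.00 ≈ 25 trillion dollars.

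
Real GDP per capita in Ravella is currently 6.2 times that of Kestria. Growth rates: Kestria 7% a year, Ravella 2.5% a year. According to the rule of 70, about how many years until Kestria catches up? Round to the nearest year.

≈ 41 years

Kestria gains on Ravella at 7% − 2.5% = 4.5 points a year.
At that relative rate the gap halves every 70/4.5 ≈ 15.56 years.
A 6.2 times gap takes log₂(6.2) ≈ 2.63 halvings to close: 2.63 × 15.56 ≈ 41 years.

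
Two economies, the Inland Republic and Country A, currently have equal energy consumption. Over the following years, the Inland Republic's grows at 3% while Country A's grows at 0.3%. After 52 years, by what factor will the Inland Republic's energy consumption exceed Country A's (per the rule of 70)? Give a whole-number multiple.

Only the 2.7-point difference matters.
70/2.7 ≈ 25.93 years per doubling of the ratio; 52 years gives 2.01 doublings, so ≈ 4×.

roughly 4 times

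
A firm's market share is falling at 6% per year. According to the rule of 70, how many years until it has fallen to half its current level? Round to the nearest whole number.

12 years

Falling at 6%, it halves about every 70/6 = 11.67 years.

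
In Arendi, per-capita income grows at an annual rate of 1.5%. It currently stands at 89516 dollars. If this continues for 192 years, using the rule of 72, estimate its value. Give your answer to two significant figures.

≈ 1400000 dollars

Doubling time ≈ 72/1.5 = 48.00 years.
192 years is 192/48.00 ≈ 4.00 doublings, a factor of 2^4.00 ≈ 16.00.
89516 × 16.00 ≈ 1400000 dollars.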